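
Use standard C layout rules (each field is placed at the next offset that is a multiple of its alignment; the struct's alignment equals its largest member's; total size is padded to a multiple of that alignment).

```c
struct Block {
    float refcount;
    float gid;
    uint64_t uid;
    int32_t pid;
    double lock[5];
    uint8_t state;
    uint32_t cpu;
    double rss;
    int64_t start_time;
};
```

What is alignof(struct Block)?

8

member alignments: refcount=4, gid=4, uid=8, pid=4, lock=8, state=1, cpu=4, rss=8, start_time=8
max = 8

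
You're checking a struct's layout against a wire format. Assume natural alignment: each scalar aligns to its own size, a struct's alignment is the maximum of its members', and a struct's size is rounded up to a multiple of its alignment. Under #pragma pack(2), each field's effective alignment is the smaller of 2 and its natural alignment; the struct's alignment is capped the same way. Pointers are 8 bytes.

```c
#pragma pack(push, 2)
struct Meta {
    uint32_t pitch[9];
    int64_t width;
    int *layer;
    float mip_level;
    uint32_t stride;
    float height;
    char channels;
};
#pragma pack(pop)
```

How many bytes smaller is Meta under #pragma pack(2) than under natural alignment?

6

natural layout:
  pitch at 0 (size 36, align 4) → ends 36
  pad 4 to align 8 for width
  width at 40 (size 8, align 8) → ends 48
  layer at 48 (size 8, align 8) → ends 56
  mip_level at 56 (size 4, align 4) → ends 60
  stride at 60 (size 4, align 4) → ends 64
  height at 64 (size 4, align 4) → ends 68
  channels at 68 (size 1, align 1) → ends 69
  tail pad 3 to reach multiple of 8
  total 72 bytes, alignment 8
packed(2) layout:
  pitch at 0 (size 36, align 2) → ends 36
  width at 36 (size 8, align 2) → ends 44
  layer at 44 (size 8, align 2) → ends 52
  mip_level at 52 (size 4, align 2) → ends 56
  stride at 56 (size 4, align 2) → ends 60
  height at 60 (size 4, align 2) → ends 64
  channels at 64 (size 1, align 1) → ends 65
  tail pad 1 to reach multiple of 2
  total 66 bytes, alignment 2
72 − 66 = 6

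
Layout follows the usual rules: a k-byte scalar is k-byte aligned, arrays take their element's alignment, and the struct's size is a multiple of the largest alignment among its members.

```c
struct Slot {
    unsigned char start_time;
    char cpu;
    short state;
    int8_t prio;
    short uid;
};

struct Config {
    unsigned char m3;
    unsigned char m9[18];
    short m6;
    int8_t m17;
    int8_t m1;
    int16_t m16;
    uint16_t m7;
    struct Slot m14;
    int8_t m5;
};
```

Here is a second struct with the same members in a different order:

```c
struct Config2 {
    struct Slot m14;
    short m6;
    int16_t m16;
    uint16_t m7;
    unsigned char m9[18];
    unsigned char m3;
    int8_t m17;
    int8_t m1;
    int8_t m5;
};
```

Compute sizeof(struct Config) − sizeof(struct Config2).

Slot: @0: start_time [1B, align 1] → 1; @1: cpu [1B, align 1] → 2; @2: state [2B, align 2] → 4; @4: prio [1B, align 1] → 5; +1 pad (align 2); @6: uid [2B, align 2] → 8; size 8, align 2
@0: m3 [1B, align 1] → 1
@1: m9 [18B, align 1] → 19
+1 pad (align 2)
@20: m6 [2B, align 2] → 22
@22: m17 [1B, align 1] → 23
@23: m1 [1B, align 1] → 24
@24: m16 [2B, align 2] → 26
@26: m7 [2B, align 2] → 28
@28: m14 [8B, align 2] → 36
@36: m5 [1B, align 1] → 37
+1 tail pad (align 2)
size 38, align 2
— Config2 —
@0: m14 [8B, align 2] → 8
@8: m6 [2B, align 2] → 10
@10: m16 [2B, align 2] → 12
@12: m7 [2B, align 2] → 14
@14: m9 [18B, align 1] → 32
@32: m3 [1B, align 1] → 33
@33: m17 [1B, align 1] → 34
@34: m1 [1B, align 1] → 35
@35: m5 [1B, align 1] → 36
size 36, align 2
38 − 36 = 2

2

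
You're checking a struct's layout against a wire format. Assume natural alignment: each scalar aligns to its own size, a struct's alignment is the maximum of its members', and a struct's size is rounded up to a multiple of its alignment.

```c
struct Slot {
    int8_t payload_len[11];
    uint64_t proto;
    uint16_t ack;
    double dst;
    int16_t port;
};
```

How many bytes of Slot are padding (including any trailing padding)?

@0: payload_len [11B, align 1] → 11
+5 pad (align 8)
@16: proto [8B, align 8] → 24
@24: ack [2B, align 2] → 26
+6 pad (align 8)
@32: dst [8B, align 8] → 40
@40: port [2B, align 2] → 42
+6 tail pad (align 8)
size 48, align 8
data bytes 31, size 48 → padding 17

17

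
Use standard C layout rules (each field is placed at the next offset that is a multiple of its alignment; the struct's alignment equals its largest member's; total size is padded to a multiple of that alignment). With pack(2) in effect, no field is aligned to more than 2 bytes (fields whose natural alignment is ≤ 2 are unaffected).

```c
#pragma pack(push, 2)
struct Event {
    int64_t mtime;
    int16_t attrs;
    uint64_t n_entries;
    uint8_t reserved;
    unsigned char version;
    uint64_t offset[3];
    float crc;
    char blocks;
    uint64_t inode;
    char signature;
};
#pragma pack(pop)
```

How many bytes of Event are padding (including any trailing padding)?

2

0..8  mtime  (8B, 2-aligned)
8..10  attrs  (2B, 2-aligned)
10..18  n_entries  (8B, 2-aligned)
18..19  reserved  (1B, 1-aligned)
19..20  version  (1B, 1-aligned)
20..44  offset  (24B, 2-aligned)
44..48  crc  (4B, 2-aligned)
48..49  blocks  (1B, 1-aligned)
49..50  -- padding (1B)
50..58  inode  (8B, 2-aligned)
58..59  signature  (1B, 1-aligned)
59..60  -- tail padding (1B)
sizeof = 60, alignof = 2
data bytes 58, size 60 → padding 2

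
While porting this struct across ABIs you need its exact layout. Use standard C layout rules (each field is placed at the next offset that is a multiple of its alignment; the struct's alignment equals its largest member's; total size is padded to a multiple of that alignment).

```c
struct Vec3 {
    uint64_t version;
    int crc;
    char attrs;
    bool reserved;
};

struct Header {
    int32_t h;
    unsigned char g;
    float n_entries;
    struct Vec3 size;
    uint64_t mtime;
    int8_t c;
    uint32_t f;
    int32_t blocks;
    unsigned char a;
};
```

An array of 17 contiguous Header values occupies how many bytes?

952

Vec3: @0: version [8B, align 8] → 8; @8: crc [4B, align 4] → 12; @12: attrs [1B, align 1] → 13; @13: reserved [1B, align 1] → 14; +2 tail pad (align 8); size 16, align 8
@0: h [4B, align 4] → 4
@4: g [1B, align 1] → 5
+3 pad (align 4)
@8: n_entries [4B, align 4] → 12
+4 pad (align 8)
@16: size [16B, align 8] → 32
@32: mtime [8B, align 8] → 40
@40: c [1B, align 1] → 41
+3 pad (align 4)
@44: f [4B, align 4] → 48
@48: blocks [4B, align 4] → 52
@52: a [1B, align 1] → 53
+3 tail pad (align 8)
size 56, align 8
array of 17: 17 × 56 = 952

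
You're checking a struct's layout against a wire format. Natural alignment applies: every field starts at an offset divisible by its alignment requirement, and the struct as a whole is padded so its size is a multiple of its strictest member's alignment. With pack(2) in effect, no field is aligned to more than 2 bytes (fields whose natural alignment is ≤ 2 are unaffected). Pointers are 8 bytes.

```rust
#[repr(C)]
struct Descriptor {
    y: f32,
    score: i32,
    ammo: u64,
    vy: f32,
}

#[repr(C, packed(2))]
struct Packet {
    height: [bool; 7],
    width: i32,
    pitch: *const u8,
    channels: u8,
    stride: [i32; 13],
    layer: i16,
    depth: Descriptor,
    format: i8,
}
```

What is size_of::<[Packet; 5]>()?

510

Descriptor: @0: y [4B, align 4] → 4; @4: score [4B, align 4] → 8; @8: ammo [8B, align 8] → 16; @16: vy [4B, align 4] → 20; +4 tail pad (align 8); size 24, align 8
@0: height [7B, align 1] → 7
+1 pad (align 2)
@8: width [4B, align 2] → 12
@12: pitch [8B, align 2] → 20
@20: channels [1B, align 1] → 21
+1 pad (align 2)
@22: stride [52B, align 2] → 74
@74: layer [2B, align 2] → 76
@76: depth [24B, align 2] → 100
@100: format [1B, align 1] → 101
+1 tail pad (align 2)
size 102, align 2
array of 5: 5 × 102 = 510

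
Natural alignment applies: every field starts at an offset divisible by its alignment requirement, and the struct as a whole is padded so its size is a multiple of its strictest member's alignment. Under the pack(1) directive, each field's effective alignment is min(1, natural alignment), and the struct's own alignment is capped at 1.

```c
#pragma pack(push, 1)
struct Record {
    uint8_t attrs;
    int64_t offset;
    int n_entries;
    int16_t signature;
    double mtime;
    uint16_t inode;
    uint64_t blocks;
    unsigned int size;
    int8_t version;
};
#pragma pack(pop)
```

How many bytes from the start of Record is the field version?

37

0..1  attrs  (1B, 1-aligned)
1..9  offset  (8B, 1-aligned)
9..13  n_entries  (4B, 1-aligned)
13..15  signature  (2B, 1-aligned)
15..23  mtime  (8B, 1-aligned)
23..25  inode  (2B, 1-aligned)
25..33  blocks  (8B, 1-aligned)
33..37  size  (4B, 1-aligned)
37..38  version  (1B, 1-aligned)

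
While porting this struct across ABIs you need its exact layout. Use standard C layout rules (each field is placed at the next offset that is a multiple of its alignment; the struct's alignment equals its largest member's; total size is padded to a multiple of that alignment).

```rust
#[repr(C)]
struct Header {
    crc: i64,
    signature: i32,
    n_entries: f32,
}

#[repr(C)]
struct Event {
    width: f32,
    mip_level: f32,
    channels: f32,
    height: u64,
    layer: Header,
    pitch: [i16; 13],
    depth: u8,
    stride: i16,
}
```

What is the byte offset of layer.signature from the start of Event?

32

Header: 0..8  crc  (8B, 8-aligned); 8..12  signature  (4B, 4-aligned); 12..16  n_entries  (4B, 4-aligned); sizeof = 16, alignof = 8
0..4  width  (4B, 4-aligned)
4..8  mip_level  (4B, 4-aligned)
8..12  channels  (4B, 4-aligned)
12..16  -- padding (4B)
16..24  height  (8B, 8-aligned)
24..40  layer  (16B, 8-aligned)
within Header: signature at 8
24 + 8 = 32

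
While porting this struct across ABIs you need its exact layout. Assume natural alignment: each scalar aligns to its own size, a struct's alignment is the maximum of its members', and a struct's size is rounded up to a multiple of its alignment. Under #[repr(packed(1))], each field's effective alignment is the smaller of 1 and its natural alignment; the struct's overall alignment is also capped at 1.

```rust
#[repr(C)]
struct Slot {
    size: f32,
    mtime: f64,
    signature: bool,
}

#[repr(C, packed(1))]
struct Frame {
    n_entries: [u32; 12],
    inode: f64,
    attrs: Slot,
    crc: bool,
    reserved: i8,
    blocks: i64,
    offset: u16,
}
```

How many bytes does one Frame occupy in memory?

92

Slot: @0: size [4B, align 4] → 4; +4 pad (align 8); @8: mtime [8B, align 8] → 16; @16: signature [1B, align 1] → 17; +7 tail pad (align 8); size 24, align 8
@0: n_entries [48B, align 1] → 48
@48: inode [8B, align 1] → 56
@56: attrs [24B, align 1] → 80
@80: crc [1B, align 1] → 81
@81: reserved [1B, align 1] → 82
@82: blocks [8B, align 1] → 90
@90: offset [2B, align 1] → 92
size 92, align 1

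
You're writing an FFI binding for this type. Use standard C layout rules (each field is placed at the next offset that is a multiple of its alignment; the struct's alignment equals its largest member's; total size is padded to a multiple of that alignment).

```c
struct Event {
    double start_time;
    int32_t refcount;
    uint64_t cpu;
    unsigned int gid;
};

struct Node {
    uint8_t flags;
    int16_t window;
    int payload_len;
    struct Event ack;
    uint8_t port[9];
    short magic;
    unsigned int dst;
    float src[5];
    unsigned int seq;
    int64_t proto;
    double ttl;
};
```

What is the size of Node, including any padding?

Event: 0..8  start_time  (8B, 8-aligned); 8..12  refcount  (4B, 4-aligned); 12..16  -- padding (4B); 16..24  cpu  (8B, 8-aligned); 24..28  gid  (4B, 4-aligned); 28..32  -- tail padding (4B); sizeof = 32, alignof = 8
0..1  flags  (1B, 1-aligned)
1..2  -- padding (1B)
2..4  window  (2B, 2-aligned)
4..8  payload_len  (4B, 4-aligned)
8..40  ack  (32B, 8-aligned)
40..49  port  (9B, 1-aligned)
49..50  -- padding (1B)
50..52  magic  (2B, 2-aligned)
52..56  dst  (4B, 4-aligned)
56..76  src  (20B, 4-aligned)
76..80  seq  (4B, 4-aligned)
80..88  proto  (8B, 8-aligned)
88..96  ttl  (8B, 8-aligned)
sizeof = 96, alignof = 8

96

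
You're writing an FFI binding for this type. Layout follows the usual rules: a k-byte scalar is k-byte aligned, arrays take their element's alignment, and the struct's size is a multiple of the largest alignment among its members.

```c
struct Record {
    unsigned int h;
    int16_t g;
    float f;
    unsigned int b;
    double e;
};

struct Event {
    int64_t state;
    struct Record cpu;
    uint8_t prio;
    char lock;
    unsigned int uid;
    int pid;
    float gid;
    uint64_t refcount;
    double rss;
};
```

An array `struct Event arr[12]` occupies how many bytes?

Record: h at 0 (size 4, align 4) → ends 4; g at 4 (size 2, align 2) → ends 6; pad 2 to align 4 for f; f at 8 (size 4, align 4) → ends 12; b at 12 (size 4, align 4) → ends 16; e at 16 (size 8, align 8) → ends 24; total 24 bytes, alignment 8
state at 0 (size 8, align 8) → ends 8
cpu at 8 (size 24, align 8) → ends 32
prio at 32 (size 1, align 1) → ends 33
lock at 33 (size 1, align 1) → ends 34
pad 2 to align 4 for uid
uid at 36 (size 4, align 4) → ends 40
pid at 40 (size 4, align 4) → ends 44
gid at 44 (size 4, align 4) → ends 48
refcount at 48 (size 8, align 8) → ends 56
rss at 56 (size 8, align 8) → ends 64
total 64 bytes, alignment 8
array of 12: 12 × 64 = 768

768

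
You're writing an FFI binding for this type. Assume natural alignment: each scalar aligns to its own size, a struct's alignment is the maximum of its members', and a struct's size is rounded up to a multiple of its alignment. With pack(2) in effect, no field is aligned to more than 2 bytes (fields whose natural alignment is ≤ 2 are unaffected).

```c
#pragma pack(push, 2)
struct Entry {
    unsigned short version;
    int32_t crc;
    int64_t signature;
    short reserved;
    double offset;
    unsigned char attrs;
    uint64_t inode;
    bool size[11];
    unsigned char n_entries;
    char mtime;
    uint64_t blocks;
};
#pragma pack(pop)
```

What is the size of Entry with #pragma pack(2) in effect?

56

0..2  version  (2B, 2-aligned)
2..6  crc  (4B, 2-aligned)
6..14  signature  (8B, 2-aligned)
14..16  reserved  (2B, 2-aligned)
16..24  offset  (8B, 2-aligned)
24..25  attrs  (1B, 1-aligned)
25..26  -- padding (1B)
26..34  inode  (8B, 2-aligned)
34..45  size  (11B, 1-aligned)
45..46  n_entries  (1B, 1-aligned)
46..47  mtime  (1B, 1-aligned)
47..48  -- padding (1B)
48..56  blocks  (8B, 2-aligned)
sizeof = 56, alignof = 2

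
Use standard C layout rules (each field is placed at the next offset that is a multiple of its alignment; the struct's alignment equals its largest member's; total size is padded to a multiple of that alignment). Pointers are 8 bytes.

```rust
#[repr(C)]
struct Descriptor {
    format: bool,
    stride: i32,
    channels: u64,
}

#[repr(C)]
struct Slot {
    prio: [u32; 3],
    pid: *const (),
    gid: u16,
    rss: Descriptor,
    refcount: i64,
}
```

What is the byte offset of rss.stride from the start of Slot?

36

Descriptor: @0: format [1B, align 1] → 1; +3 pad (align 4); @4: stride [4B, align 4] → 8; @8: channels [8B, align 8] → 16; size 16, align 8
@0: prio [12B, align 4] → 12
+4 pad (align 8)
@16: pid [8B, align 8] → 24
@24: gid [2B, align 2] → 26
+6 pad (align 8)
@32: rss [16B, align 8] → 48
within Descriptor: stride at 4
32 + 4 = 36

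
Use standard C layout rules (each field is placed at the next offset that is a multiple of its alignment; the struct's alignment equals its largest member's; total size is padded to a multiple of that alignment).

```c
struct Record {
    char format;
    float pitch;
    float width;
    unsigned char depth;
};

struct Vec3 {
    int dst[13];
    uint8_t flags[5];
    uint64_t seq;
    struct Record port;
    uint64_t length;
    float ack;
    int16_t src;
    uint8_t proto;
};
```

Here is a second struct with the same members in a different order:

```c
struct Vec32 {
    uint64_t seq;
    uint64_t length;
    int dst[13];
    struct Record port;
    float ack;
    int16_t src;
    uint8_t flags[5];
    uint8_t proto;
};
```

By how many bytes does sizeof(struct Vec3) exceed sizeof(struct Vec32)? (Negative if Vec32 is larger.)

8

Record: 0..1  format  (1B, 1-aligned); 1..4  -- padding (3B); 4..8  pitch  (4B, 4-aligned); 8..12  width  (4B, 4-aligned); 12..13  depth  (1B, 1-aligned); 13..16  -- tail padding (3B); sizeof = 16, alignof = 4
0..52  dst  (52B, 4-aligned)
52..57  flags  (5B, 1-aligned)
57..64  -- padding (7B)
64..72  seq  (8B, 8-aligned)
72..88  port  (16B, 4-aligned)
88..96  length  (8B, 8-aligned)
96..100  ack  (4B, 4-aligned)
100..102  src  (2B, 2-aligned)
102..103  proto  (1B, 1-aligned)
103..104  -- tail padding (1B)
sizeof = 104, alignof = 8
— Vec32 —
0..8  seq  (8B, 8-aligned)
8..16  length  (8B, 8-aligned)
16..68  dst  (52B, 4-aligned)
68..84  port  (16B, 4-aligned)
84..88  ack  (4B, 4-aligned)
88..90  src  (2B, 2-aligned)
90..95  flags  (5B, 1-aligned)
95..96  proto  (1B, 1-aligned)
sizeof = 96, alignof = 8
104 − 96 = 8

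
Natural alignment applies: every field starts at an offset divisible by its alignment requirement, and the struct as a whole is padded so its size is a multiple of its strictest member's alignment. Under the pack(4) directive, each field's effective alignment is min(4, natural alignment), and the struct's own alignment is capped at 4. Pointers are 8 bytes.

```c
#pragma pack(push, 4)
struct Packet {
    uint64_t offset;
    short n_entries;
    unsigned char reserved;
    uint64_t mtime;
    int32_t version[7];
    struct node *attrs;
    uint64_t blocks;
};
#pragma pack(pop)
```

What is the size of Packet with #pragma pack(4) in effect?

64

offset at 0 (size 8, align 4) → ends 8
n_entries at 8 (size 2, align 2) → ends 10
reserved at 10 (size 1, align 1) → ends 11
pad 1 to align 4 for mtime
mtime at 12 (size 8, align 4) → ends 20
version at 20 (size 28, align 4) → ends 48
attrs at 48 (size 8, align 4) → ends 56
blocks at 56 (size 8, align 4) → ends 64
total 64 bytes, alignment 4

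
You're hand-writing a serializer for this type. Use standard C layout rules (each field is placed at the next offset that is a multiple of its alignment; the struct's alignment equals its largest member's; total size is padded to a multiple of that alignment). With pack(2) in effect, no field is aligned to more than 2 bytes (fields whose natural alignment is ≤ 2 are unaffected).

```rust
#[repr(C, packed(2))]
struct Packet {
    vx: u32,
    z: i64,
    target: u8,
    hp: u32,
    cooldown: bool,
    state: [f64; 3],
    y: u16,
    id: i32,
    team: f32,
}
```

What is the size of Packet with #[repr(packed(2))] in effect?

54

vx at 0 (size 4, align 2) → ends 4
z at 4 (size 8, align 2) → ends 12
target at 12 (size 1, align 1) → ends 13
pad 1 to align 2 for hp
hp at 14 (size 4, align 2) → ends 18
cooldown at 18 (size 1, align 1) → ends 19
pad 1 to align 2 for state
state at 20 (size 24, align 2) → ends 44
y at 44 (size 2, align 2) → ends 46
id at 46 (size 4, align 2) → ends 50
team at 50 (size 4, align 2) → ends 54
total 54 bytes, alignment 2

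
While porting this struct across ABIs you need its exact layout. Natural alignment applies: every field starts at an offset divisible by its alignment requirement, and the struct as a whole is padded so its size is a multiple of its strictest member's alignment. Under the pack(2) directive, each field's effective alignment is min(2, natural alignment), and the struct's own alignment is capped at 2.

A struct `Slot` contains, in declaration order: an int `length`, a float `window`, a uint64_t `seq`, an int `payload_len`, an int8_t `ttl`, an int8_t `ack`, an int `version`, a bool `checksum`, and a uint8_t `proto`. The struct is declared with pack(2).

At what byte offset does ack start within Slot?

21

length at 0 (size 4, align 2) → ends 4
window at 4 (size 4, align 2) → ends 8
seq at 8 (size 8, align 2) → ends 16
payload_len at 16 (size 4, align 2) → ends 20
ttl at 20 (size 1, align 1) → ends 21
ack at 21 (size 1, align 1) → ends 22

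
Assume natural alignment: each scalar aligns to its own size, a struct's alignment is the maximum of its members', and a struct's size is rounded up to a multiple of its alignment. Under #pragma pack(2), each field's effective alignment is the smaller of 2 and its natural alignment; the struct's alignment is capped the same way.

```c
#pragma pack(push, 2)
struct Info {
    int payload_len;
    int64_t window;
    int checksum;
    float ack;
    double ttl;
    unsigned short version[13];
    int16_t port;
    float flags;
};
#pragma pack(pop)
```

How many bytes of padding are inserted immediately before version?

payload_len at 0 (size 4, align 2) → ends 4
window at 4 (size 8, align 2) → ends 12
checksum at 12 (size 4, align 2) → ends 16
ack at 16 (size 4, align 2) → ends 20
ttl at 20 (size 8, align 2) → ends 28
version at 28 (size 26, align 2) → ends 54

0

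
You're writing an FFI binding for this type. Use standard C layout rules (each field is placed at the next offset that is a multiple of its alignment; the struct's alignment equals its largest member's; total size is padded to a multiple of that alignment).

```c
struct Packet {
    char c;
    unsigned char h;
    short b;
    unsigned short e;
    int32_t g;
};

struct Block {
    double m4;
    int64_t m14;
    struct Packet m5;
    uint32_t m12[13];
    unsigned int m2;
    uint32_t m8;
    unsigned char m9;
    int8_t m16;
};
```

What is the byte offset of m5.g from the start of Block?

24

Packet: c at 0 (size 1, align 1) → ends 1; h at 1 (size 1, align 1) → ends 2; b at 2 (size 2, align 2) → ends 4; e at 4 (size 2, align 2) → ends 6; pad 2 to align 4 for g; g at 8 (size 4, align 4) → ends 12; total 12 bytes, alignment 4
m4 at 0 (size 8, align 8) → ends 8
m14 at 8 (size 8, align 8) → ends 16
m5 at 16 (size 12, align 4) → ends 28
within Packet: g at 8
16 + 8 = 24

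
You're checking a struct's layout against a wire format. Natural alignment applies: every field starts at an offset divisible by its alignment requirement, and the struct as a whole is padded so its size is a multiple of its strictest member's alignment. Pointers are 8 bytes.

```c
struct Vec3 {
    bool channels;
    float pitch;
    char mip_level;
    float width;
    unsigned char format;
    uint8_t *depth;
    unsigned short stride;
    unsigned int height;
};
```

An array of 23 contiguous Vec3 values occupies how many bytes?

channels at 0 (size 1, align 1) → ends 1
pad 3 to align 4 for pitch
pitch at 4 (size 4, align 4) → ends 8
mip_level at 8 (size 1, align 1) → ends 9
pad 3 to align 4 for width
width at 12 (size 4, align 4) → ends 16
format at 16 (size 1, align 1) → ends 17
pad 7 to align 8 for depth
depth at 24 (size 8, align 8) → ends 32
stride at 32 (size 2, align 2) → ends 34
pad 2 to align 4 for height
height at 36 (size 4, align 4) → ends 40
total 40 bytes, alignment 8
array of 23: 23 × 40 = 920

920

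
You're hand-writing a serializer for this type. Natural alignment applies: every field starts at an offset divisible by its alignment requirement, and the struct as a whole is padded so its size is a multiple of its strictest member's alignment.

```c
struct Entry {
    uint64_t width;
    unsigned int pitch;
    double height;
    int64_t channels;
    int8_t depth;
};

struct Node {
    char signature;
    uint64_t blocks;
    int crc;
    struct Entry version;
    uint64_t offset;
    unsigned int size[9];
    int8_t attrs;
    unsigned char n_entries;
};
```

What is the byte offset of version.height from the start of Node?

Entry: @0: width [8B, align 8] → 8; @8: pitch [4B, align 4] → 12; +4 pad (align 8); @16: height [8B, align 8] → 24; @24: channels [8B, align 8] → 32; @32: depth [1B, align 1] → 33; +7 tail pad (align 8); size 40, align 8
@0: signature [1B, align 1] → 1
+7 pad (align 8)
@8: blocks [8B, align 8] → 16
@16: crc [4B, align 4] → 20
+4 pad (align 8)
@24: version [40B, align 8] → 64
within Entry: height at 16
24 + 16 = 40

40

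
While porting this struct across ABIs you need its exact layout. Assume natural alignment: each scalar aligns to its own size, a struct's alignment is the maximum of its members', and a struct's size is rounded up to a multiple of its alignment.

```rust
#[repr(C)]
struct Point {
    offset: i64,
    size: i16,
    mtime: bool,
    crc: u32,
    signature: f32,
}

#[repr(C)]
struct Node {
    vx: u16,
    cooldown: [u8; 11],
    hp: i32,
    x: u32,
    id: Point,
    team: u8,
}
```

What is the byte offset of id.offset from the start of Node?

Point: 0..8  offset  (8B, 8-aligned); 8..10  size  (2B, 2-aligned); 10..11  mtime  (1B, 1-aligned); 11..12  -- padding (1B); 12..16  crc  (4B, 4-aligned); 16..20  signature  (4B, 4-aligned); 20..24  -- tail padding (4B); sizeof = 24, alignof = 8
0..2  vx  (2B, 2-aligned)
2..13  cooldown  (11B, 1-aligned)
13..16  -- padding (3B)
16..20  hp  (4B, 4-aligned)
20..24  x  (4B, 4-aligned)
24..48  id  (24B, 8-aligned)
within Point: offset at 0
24 + 0 = 24

24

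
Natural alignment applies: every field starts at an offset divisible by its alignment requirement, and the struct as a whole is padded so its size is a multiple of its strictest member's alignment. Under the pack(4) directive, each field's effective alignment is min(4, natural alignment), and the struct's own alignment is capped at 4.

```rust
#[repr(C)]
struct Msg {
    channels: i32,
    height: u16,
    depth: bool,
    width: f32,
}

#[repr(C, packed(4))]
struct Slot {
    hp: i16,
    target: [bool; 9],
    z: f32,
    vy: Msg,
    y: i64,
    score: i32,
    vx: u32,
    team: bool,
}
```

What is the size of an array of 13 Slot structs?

624

Msg: @0: channels [4B, align 4] → 4; @4: height [2B, align 2] → 6; @6: depth [1B, align 1] → 7; +1 pad (align 4); @8: width [4B, align 4] → 12; size 12, align 4
@0: hp [2B, align 2] → 2
@2: target [9B, align 1] → 11
+1 pad (align 4)
@12: z [4B, align 4] → 16
@16: vy [12B, align 4] → 28
@28: y [8B, align 4] → 36
@36: score [4B, align 4] → 40
@40: vx [4B, align 4] → 44
@44: team [1B, align 1] → 45
+3 tail pad (align 4)
size 48, align 4
array of 13: 13 × 48 = 624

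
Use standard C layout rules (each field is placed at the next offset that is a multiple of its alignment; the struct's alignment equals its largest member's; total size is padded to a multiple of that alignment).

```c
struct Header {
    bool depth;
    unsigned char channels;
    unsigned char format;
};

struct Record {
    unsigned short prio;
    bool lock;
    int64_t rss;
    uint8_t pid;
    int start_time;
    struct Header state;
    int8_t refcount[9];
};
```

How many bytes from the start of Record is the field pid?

Header: depth at 0 (size 1, align 1) → ends 1; channels at 1 (size 1, align 1) → ends 2; format at 2 (size 1, align 1) → ends 3; total 3 bytes, alignment 1
prio at 0 (size 2, align 2) → ends 2
lock at 2 (size 1, align 1) → ends 3
pad 5 to align 8 for rss
rss at 8 (size 8, align 8) → ends 16
pid at 16 (size 1, align 1) → ends 17

16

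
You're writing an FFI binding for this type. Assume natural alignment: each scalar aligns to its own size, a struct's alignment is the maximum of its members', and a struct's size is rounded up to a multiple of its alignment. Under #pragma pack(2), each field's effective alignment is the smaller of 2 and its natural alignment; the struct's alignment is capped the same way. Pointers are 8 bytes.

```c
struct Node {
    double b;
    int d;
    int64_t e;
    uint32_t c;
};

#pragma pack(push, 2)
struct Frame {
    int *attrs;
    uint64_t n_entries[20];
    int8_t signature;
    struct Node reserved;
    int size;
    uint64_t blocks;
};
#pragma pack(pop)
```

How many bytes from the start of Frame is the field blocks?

Node: b at 0 (size 8, align 8) → ends 8; d at 8 (size 4, align 4) → ends 12; pad 4 to align 8 for e; e at 16 (size 8, align 8) → ends 24; c at 24 (size 4, align 4) → ends 28; tail pad 4 to reach multiple of 8; total 32 bytes, alignment 8
attrs at 0 (size 8, align 2) → ends 8
n_entries at 8 (size 160, align 2) → ends 168
signature at 168 (size 1, align 1) → ends 169
pad 1 to align 2 for reserved
reserved at 170 (size 32, align 2) → ends 202
size at 202 (size 4, align 2) → ends 206
blocks at 206 (size 8, align 2) → ends 214

206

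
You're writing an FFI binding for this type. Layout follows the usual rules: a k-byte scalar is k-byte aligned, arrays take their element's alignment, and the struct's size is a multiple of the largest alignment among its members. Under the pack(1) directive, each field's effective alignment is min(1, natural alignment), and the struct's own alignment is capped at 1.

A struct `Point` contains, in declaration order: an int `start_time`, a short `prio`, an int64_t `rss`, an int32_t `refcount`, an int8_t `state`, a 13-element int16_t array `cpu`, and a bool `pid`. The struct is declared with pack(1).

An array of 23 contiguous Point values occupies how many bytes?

1058

@0: start_time [4B, align 1] → 4
@4: prio [2B, align 1] → 6
@6: rss [8B, align 1] → 14
@14: refcount [4B, align 1] → 18
@18: state [1B, align 1] → 19
@19: cpu [26B, align 1] → 45
@45: pid [1B, align 1] → 46
size 46, align 1
array of 23: 23 × 46 = 1058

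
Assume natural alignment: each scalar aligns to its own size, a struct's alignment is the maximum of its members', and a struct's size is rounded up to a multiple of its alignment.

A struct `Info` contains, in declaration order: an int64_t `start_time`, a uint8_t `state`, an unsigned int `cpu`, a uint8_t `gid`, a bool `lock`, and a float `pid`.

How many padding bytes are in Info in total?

5

0..8  start_time  (8B, 8-aligned)
8..9  state  (1B, 1-aligned)
9..12  -- padding (3B)
12..16  cpu  (4B, 4-aligned)
16..17  gid  (1B, 1-aligned)
17..18  lock  (1B, 1-aligned)
18..20  -- padding (2B)
20..24  pid  (4B, 4-aligned)
sizeof = 24, alignof = 8
data bytes 19, size 24 → padding 5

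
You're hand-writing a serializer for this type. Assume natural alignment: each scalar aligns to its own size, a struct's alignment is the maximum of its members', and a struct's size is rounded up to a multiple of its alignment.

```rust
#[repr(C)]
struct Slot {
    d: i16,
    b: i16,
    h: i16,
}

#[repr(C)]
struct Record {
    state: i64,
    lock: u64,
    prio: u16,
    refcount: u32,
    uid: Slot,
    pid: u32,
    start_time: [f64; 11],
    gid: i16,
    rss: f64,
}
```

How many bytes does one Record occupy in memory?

Slot: d at 0 (size 2, align 2) → ends 2; b at 2 (size 2, align 2) → ends 4; h at 4 (size 2, align 2) → ends 6; total 6 bytes, alignment 2
state at 0 (size 8, align 8) → ends 8
lock at 8 (size 8, align 8) → ends 16
prio at 16 (size 2, align 2) → ends 18
pad 2 to align 4 for refcount
refcount at 20 (size 4, align 4) → ends 24
uid at 24 (size 6, align 2) → ends 30
pad 2 to align 4 for pid
pid at 32 (size 4, align 4) → ends 36
pad 4 to align 8 for start_time
start_time at 40 (size 88, align 8) → ends 128
gid at 128 (size 2, align 2) → ends 130
pad 6 to align 8 for rss
rss at 136 (size 8, align 8) → ends 144
total 144 bytes, alignment 8

144 bytes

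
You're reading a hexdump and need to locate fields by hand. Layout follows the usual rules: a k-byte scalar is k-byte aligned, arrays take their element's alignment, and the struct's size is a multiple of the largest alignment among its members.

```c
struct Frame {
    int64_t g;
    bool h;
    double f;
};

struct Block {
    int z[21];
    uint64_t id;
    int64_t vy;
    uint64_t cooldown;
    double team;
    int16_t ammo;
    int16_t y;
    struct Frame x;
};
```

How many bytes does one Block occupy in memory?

Frame: @0: g [8B, align 8] → 8; @8: h [1B, align 1] → 9; +7 pad (align 8); @16: f [8B, align 8] → 24; size 24, align 8
@0: z [84B, align 4] → 84
+4 pad (align 8)
@88: id [8B, align 8] → 96
@96: vy [8B, align 8] → 104
@104: cooldown [8B, align 8] → 112
@112: team [8B, align 8] → 120
@120: ammo [2B, align 2] → 122
@122: y [2B, align 2] → 124
+4 pad (align 8)
@128: x [24B, align 8] → 152
size 152, align 8

152 bytes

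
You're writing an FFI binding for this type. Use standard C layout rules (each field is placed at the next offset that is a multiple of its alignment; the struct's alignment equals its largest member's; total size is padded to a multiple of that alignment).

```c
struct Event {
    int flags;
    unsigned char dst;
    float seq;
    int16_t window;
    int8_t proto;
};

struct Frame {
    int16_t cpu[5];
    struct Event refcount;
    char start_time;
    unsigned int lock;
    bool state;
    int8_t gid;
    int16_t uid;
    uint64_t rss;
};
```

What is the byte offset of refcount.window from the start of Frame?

24

Event: @0: flags [4B, align 4] → 4; @4: dst [1B, align 1] → 5; +3 pad (align 4); @8: seq [4B, align 4] → 12; @12: window [2B, align 2] → 14; @14: proto [1B, align 1] → 15; +1 tail pad (align 4); size 16, align 4
@0: cpu [10B, align 2] → 10
+2 pad (align 4)
@12: refcount [16B, align 4] → 28
within Event: window at 12
12 + 12 = 24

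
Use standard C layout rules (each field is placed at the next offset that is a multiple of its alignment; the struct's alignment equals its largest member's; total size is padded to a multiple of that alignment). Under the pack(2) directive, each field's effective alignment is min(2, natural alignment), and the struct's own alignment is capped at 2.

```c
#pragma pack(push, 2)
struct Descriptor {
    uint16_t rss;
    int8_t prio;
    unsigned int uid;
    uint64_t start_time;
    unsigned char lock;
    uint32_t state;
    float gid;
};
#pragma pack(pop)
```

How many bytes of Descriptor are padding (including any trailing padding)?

rss at 0 (size 2, align 2) → ends 2
prio at 2 (size 1, align 1) → ends 3
pad 1 to align 2 for uid
uid at 4 (size 4, align 2) → ends 8
start_time at 8 (size 8, align 2) → ends 16
lock at 16 (size 1, align 1) → ends 17
pad 1 to align 2 for state
state at 18 (size 4, align 2) → ends 22
gid at 22 (size 4, align 2) → ends 26
total 26 bytes, alignment 2
data bytes 24, size 26 → padding 2

2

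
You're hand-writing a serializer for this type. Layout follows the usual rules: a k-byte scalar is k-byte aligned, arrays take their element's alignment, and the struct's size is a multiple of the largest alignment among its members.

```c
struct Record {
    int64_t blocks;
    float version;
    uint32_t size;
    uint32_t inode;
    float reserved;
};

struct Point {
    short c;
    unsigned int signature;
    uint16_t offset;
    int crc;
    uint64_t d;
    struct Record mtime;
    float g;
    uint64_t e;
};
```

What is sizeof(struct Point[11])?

704

Record: blocks at 0 (size 8, align 8) → ends 8; version at 8 (size 4, align 4) → ends 12; size at 12 (size 4, align 4) → ends 16; inode at 16 (size 4, align 4) → ends 20; reserved at 20 (size 4, align 4) → ends 24; total 24 bytes, alignment 8
c at 0 (size 2, align 2) → ends 2
pad 2 to align 4 for signature
signature at 4 (size 4, align 4) → ends 8
offset at 8 (size 2, align 2) → ends 10
pad 2 to align 4 for crc
crc at 12 (size 4, align 4) → ends 16
d at 16 (size 8, align 8) → ends 24
mtime at 24 (size 24, align 8) → ends 48
g at 48 (size 4, align 4) → ends 52
pad 4 to align 8 for e
e at 56 (size 8, align 8) → ends 64
total 64 bytes, alignment 8
array of 11: 11 × 64 = 704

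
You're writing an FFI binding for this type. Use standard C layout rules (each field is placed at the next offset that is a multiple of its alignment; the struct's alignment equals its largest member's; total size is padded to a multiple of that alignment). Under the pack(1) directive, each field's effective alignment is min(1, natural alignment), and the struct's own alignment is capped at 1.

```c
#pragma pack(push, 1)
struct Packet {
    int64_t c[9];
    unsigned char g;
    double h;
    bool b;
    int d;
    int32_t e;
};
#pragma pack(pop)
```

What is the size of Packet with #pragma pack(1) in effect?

90

c at 0 (size 72, align 1) → ends 72
g at 72 (size 1, align 1) → ends 73
h at 73 (size 8, align 1) → ends 81
b at 81 (size 1, align 1) → ends 82
d at 82 (size 4, align 1) → ends 86
e at 86 (size 4, align 1) → ends 90
total 90 bytes, alignment 1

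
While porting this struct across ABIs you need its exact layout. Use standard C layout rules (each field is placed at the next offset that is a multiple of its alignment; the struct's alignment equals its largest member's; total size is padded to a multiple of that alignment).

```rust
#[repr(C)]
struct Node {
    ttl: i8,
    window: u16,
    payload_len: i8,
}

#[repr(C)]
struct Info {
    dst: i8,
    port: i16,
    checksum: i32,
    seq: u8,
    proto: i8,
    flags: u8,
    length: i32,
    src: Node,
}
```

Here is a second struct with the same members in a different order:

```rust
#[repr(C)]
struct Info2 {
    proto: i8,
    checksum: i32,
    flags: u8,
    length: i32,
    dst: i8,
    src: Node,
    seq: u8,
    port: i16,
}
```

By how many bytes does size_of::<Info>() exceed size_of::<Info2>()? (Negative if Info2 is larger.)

-4

Node: 0..1  ttl  (1B, 1-aligned); 1..2  -- padding (1B); 2..4  window  (2B, 2-aligned); 4..5  payload_len  (1B, 1-aligned); 5..6  -- tail padding (1B); sizeof = 6, alignof = 2
0..1  dst  (1B, 1-aligned)
1..2  -- padding (1B)
2..4  port  (2B, 2-aligned)
4..8  checksum  (4B, 4-aligned)
8..9  seq  (1B, 1-aligned)
9..10  proto  (1B, 1-aligned)
10..11  flags  (1B, 1-aligned)
11..12  -- padding (1B)
12..16  length  (4B, 4-aligned)
16..22  src  (6B, 2-aligned)
22..24  -- tail padding (2B)
sizeof = 24, alignof = 4
— Info2 —
0..1  proto  (1B, 1-aligned)
1..4  -- padding (3B)
4..8  checksum  (4B, 4-aligned)
8..9  flags  (1B, 1-aligned)
9..12  -- padding (3B)
12..16  length  (4B, 4-aligned)
16..17  dst  (1B, 1-aligned)
17..18  -- padding (1B)
18..24  src  (6B, 2-aligned)
24..25  seq  (1B, 1-aligned)
25..26  -- padding (1B)
26..28  port  (2B, 2-aligned)
sizeof = 28, alignof = 4
24 − 28 = -4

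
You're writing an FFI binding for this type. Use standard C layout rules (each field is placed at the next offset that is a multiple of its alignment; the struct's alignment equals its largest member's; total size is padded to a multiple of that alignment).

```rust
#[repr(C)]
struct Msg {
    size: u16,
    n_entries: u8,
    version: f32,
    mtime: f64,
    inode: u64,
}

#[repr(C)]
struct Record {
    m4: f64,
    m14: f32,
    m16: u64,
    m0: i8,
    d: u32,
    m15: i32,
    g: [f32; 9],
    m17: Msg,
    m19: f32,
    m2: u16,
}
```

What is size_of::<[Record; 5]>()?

Msg: size at 0 (size 2, align 2) → ends 2; n_entries at 2 (size 1, align 1) → ends 3; pad 1 to align 4 for version; version at 4 (size 4, align 4) → ends 8; mtime at 8 (size 8, align 8) → ends 16; inode at 16 (size 8, align 8) → ends 24; total 24 bytes, alignment 8
m4 at 0 (size 8, align 8) → ends 8
m14 at 8 (size 4, align 4) → ends 12
pad 4 to align 8 for m16
m16 at 16 (size 8, align 8) → ends 24
m0 at 24 (size 1, align 1) → ends 25
pad 3 to align 4 for d
d at 28 (size 4, align 4) → ends 32
m15 at 32 (size 4, align 4) → ends 36
g at 36 (size 36, align 4) → ends 72
m17 at 72 (size 24, align 8) → ends 96
m19 at 96 (size 4, align 4) → ends 100
m2 at 100 (size 2, align 2) → ends 102
tail pad 2 to reach multiple of 8
total 104 bytes, alignment 8
array of 5: 5 × 104 = 520

520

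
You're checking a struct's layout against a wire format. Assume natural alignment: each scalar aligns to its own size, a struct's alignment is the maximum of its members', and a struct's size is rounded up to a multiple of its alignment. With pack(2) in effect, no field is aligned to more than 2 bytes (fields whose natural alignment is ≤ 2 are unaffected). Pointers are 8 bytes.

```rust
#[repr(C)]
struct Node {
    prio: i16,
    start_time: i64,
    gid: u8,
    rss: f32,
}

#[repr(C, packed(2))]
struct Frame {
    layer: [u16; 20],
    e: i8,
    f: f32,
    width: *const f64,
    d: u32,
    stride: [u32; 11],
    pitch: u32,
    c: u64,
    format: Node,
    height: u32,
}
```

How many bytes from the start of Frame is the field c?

106

Node: 0..2  prio  (2B, 2-aligned); 2..8  -- padding (6B); 8..16  start_time  (8B, 8-aligned); 16..17  gid  (1B, 1-aligned); 17..20  -- padding (3B); 20..24  rss  (4B, 4-aligned); sizeof = 24, alignof = 8
0..40  layer  (40B, 2-aligned)
40..41  e  (1B, 1-aligned)
41..42  -- padding (1B)
42..46  f  (4B, 2-aligned)
46..54  width  (8B, 2-aligned)
54..58  d  (4B, 2-aligned)
58..102  stride  (44B, 2-aligned)
102..106  pitch  (4B, 2-aligned)
106..114  c  (8B, 2-aligned)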